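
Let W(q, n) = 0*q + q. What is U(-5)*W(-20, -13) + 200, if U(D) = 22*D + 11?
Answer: 2180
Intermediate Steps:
U(D) = 11 + 22*D
W(q, n) = q (W(q, n) = 0 + q = q)
U(-5)*W(-20, -13) + 200 = (11 + 22*(-5))*(-20) + 200 = (11 - 110)*(-20) + 200 = -99*(-20) + 200 = 1980 + 200 = 2180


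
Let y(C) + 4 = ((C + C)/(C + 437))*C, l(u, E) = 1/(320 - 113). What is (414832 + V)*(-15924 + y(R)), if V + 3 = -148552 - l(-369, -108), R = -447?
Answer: -15403043884762/1035 ≈ -1.4882e+10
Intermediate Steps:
l(u, E) = 1/207
y(C) = -4 + 2*C²/(437 + C) (y(C) = -4 + ((C + C)/(C + 437))*C = -4 + ((2*C)/(437 + C))*C = -4 + (2*C/(437 + C))*C = -4 + 2*C²/(437 + C))
V = -30750886/207 (V = -3 + (-148552 - 1*1/207) = -3 + (-148552 - 1/207) = -3 - 30750265/207 = -30750886/207 ≈ -1.4856e+5)
(414832 + V)*(-15924 + y(R)) = (414832 - 30750886/207)*(-15924 + 2*(-874 + (-447)² - 2*(-447))/(437 - 447)) = 55119338*(-15924 + 2*(-874 + 199809 + 894)/(-10))/207 = 55119338*(-15924 + 2*(-⅒)*199829)/207 = 55119338*(-15924 - 199829/5)/207 = (55119338/207)*(-279449/5) = -15403043884762/1035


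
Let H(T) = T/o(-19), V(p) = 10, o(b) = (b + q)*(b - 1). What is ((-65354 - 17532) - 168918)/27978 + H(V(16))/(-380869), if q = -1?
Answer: -1918086767509/213119057640 ≈ -9.0001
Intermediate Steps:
o(b) = (-1 + b)**2 (o(b) = (b - 1)*(b - 1) = (-1 + b)*(-1 + b) = (-1 + b)**2)
H(T) = T/400 (H(T) = T/(1 + (-19)**2 - 2*(-19)) = T/(1 + 361 + 38) = T/400)
((-65354 - 17532) - 168918)/27978 + H(V(16))/(-380869) = ((-65354 - 17532) - 168918)/27978 + ((1/400)*10)/(-380869) = (-82886 - 168918)*(1/27978) + (1/40)*(-1/380869) = -251804*1/27978 - 1/15234760 = -125902/13989 - 1/15234760 = -1918086767509/213119057640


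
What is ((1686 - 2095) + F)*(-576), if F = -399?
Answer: 465408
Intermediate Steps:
((1686 - 2095) + F)*(-576) = ((1686 - 2095) - 399)*(-576) = (-409 - 399)*(-576) = -808*(-576) = 465408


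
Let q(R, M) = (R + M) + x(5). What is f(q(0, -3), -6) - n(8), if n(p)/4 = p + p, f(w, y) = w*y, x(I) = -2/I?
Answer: -218/5 ≈ -43.600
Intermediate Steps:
q(R, M) = -⅖ + M + R (q(R, M) = (R + M) - 2/5 = (M + R) - 2*⅕ = (M + R) - ⅖ = -⅖ + M + R)
n(p) = 8*p (n(p) = 4*(p + p) = 4*(2*p) = 8*p)
f(q(0, -3), -6) - n(8) = (-⅖ - 3 + 0)*(-6) - 8*8 = -17/5*(-6) - 1*64 = 102/5 - 64 = -218/5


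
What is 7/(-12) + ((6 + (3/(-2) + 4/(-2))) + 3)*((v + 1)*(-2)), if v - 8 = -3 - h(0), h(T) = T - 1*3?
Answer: -1195/12 ≈ -99.583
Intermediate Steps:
h(T) = -3 + T (h(T) = T - 3 = -3 + T)
v = 8 (v = 8 + (-3 - (-3 + 0)) = 8 + (-3 - 1*(-3)) = 8 + (-3 + 3) = 8 + 0 = 8)
7/(-12) + ((6 + (3/(-2) + 4/(-2))) + 3)*((v + 1)*(-2)) = 7/(-12) + ((6 + (3/(-2) + 4/(-2))) + 3)*((8 + 1)*(-2)) = 7*(-1/12) + ((6 + (3*(-1/2) + 4*(-1/2))) + 3)*(9*(-2)) = -7/12 + ((6 + (-3/2 - 2)) + 3)*(-18) = -7/12 + ((6 - 7/2) + 3)*(-18) = -7/12 + (5/2 + 3)*(-18) = -7/12 + (11/2)*(-18) = -7/12 - 99 = -1195/12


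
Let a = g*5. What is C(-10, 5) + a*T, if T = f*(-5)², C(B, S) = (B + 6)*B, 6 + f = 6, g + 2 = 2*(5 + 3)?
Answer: 40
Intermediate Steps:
g = 14 (g = -2 + 2*(5 + 3) = -2 + 2*8 = -2 + 16 = 14)
f = 0 (f = -6 + 6 = 0)
C(B, S) = B*(6 + B) (C(B, S) = (6 + B)*B = B*(6 + B))
a = 70 (a = 14*5 = 70)
T = 0 (T = 0*(-5)² = 0*25 = 0)
C(-10, 5) + a*T = -10*(6 - 10) + 70*0 = -10*(-4) + 0 = 40 + 0 = 40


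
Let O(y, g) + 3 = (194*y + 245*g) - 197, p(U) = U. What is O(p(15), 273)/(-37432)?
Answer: -69595/37432 ≈ -1.8592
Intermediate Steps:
O(y, g) = -200 + 194*y + 245*g (O(y, g) = -3 + ((194*y + 245*g) - 197) = -3 + (-197 + 194*y + 245*g) = -200 + 194*y + 245*g)
O(p(15), 273)/(-37432) = (-200 + 194*15 + 245*273)/(-37432) = (-200 + 2910 + 66885)*(-1/37432) = 69595*(-1/37432) = -69595/37432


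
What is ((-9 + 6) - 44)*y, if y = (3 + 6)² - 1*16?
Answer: -3055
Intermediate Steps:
y = 65 (y = 9² - 16 = 81 - 16 = 65)
((-9 + 6) - 44)*y = ((-9 + 6) - 44)*65 = (-3 - 44)*65 = -47*65 = -3055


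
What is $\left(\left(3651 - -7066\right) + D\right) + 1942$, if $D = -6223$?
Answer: $6436$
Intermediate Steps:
$\left(\left(3651 - -7066\right) + D\right) + 1942 = \left(\left(3651 - -7066\right) - 6223\right) + 1942 = \left(\left(3651 + 7066\right) - 6223\right) + 1942 = \left(10717 - 6223\right) + 1942 = 4494 + 1942 = 6436$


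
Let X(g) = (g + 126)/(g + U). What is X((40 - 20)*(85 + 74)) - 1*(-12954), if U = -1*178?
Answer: 1023453/79 ≈ 12955.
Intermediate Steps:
U = -178
X(g) = (126 + g)/(-178 + g) (X(g) = (g + 126)/(g - 178) = (126 + g)/(-178 + g))
X((40 - 20)*(85 + 74)) - 1*(-12954) = (126 + (40 - 20)*(85 + 74))/(-178 + (40 - 20)*(85 + 74)) - 1*(-12954) = (126 + 20*159)/(-178 + 20*159) + 12954 = (126 + 3180)/(-178 + 3180) + 12954 = 3306/3002 + 12954 = (1/3002)*3306 + 12954 = 87/79 + 12954 = 1023453/79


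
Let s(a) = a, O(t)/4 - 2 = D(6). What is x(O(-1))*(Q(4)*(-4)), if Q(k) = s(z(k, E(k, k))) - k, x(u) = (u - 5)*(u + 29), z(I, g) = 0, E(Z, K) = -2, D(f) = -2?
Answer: -2320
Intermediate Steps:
O(t) = 0 (O(t) = 8 + 4*(-2) = 8 - 8 = 0)
x(u) = (-5 + u)*(29 + u)
Q(k) = -k (Q(k) = 0 - k = -k)
x(O(-1))*(Q(4)*(-4)) = (-145 + 0**2 + 24*0)*(-1*4*(-4)) = (-145 + 0 + 0)*(-4*(-4)) = -145*16 = -2320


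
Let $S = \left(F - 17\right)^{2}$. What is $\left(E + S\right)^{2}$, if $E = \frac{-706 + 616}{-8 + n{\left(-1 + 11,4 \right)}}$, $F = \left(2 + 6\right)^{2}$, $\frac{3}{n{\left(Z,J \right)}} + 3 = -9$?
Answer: $\frac{596287561}{121} \approx 4.928 \cdot 10^{6}$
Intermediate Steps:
$n{\left(Z,J \right)} = - \frac{1}{4}$ ($n{\left(Z,J \right)} = \frac{3}{-3 - 9} = \frac{3}{-12} = 3 \left(- \frac{1}{12}\right) = - \frac{1}{4}$)
$F = 64$ ($F = 8^{2} = 64$)
$S = 2209$ ($S = \left(64 - 17\right)^{2} = 47^{2} = 2209$)
$E = \frac{120}{11}$ ($E = \frac{-706 + 616}{-8 - \frac{1}{4}} = - \frac{90}{- \frac{33}{4}} = \left(-90\right) \left(- \frac{4}{33}\right) = \frac{120}{11} \approx 10.909$)
$\left(E + S\right)^{2} = \left(\frac{120}{11} + 2209\right)^{2} = \left(\frac{24419}{11}\right)^{2} = \frac{596287561}{121}$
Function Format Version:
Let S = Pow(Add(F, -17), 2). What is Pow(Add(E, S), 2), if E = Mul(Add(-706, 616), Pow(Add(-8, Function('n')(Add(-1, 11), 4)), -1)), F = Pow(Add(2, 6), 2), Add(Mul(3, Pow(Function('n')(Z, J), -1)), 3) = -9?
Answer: Rational(596287561, 121) ≈ 4.9280e+6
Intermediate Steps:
Function('n')(Z, J) = Rational(-1, 4) (Function('n')(Z, J) = Mul(3, Pow(Add(-3, -9), -1)) = Mul(3, Pow(-12, -1)) = Mul(3, Rational(-1, 12)) = Rational(-1, 4))
F = 64 (F = Pow(8, 2) = 64)
S = 2209 (S = Pow(Add(64, -17), 2) = Pow(47, 2) = 2209)
E = Rational(120, 11) (E = Mul(Add(-706, 616), Pow(Add(-8, Rational(-1, 4)), -1)) = Mul(-90, Pow(Rational(-33, 4), -1)) = Mul(-90, Rational(-4, 33)) = Rational(120, 11) ≈ 10.909)
Pow(Add(E, S), 2) = Pow(Add(Rational(120, 11), 2209), 2) = Pow(Rational(24419, 11), 2) = Rational(596287561, 121)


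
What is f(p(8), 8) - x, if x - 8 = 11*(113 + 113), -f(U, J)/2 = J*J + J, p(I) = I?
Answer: -2638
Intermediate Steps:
f(U, J) = -2*J - 2*J**2 (f(U, J) = -2*(J*J + J) = -2*(J**2 + J) = -2*(J + J**2) = -2*J - 2*J**2)
x = 2494 (x = 8 + 11*(113 + 113) = 8 + 11*226 = 8 + 2486 = 2494)
f(p(8), 8) - x = -2*8*(1 + 8) - 1*2494 = -2*8*9 - 2494 = -144 - 2494 = -2638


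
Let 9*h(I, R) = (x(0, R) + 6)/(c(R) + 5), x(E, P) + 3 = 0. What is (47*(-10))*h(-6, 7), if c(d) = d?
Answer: -235/18 ≈ -13.056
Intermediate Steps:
x(E, P) = -3 (x(E, P) = -3 + 0 = -3)
h(I, R) = 1/(3*(5 + R)) (h(I, R) = ((-3 + 6)/(R + 5))/9 = (3/(5 + R))/9 = 1/(3*(5 + R)))
(47*(-10))*h(-6, 7) = (47*(-10))*(1/(3*(5 + 7))) = -470/(3*12) = -470*1/36 = -235/18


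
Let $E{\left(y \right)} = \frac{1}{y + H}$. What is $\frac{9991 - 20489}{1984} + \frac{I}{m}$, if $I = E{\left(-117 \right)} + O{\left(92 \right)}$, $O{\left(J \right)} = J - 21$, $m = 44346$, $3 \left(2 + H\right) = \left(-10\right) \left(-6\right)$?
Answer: $- \frac{11518735735}{2177565984} \approx -5.2897$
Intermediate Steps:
$H = 18$ ($H = -2 + \frac{\left(-10\right) \left(-6\right)}{3} = -2 + \frac{1}{3} \cdot 60 = -2 + 20 = 18$)
$O{\left(J \right)} = -21 + J$ ($O{\left(J \right)} = J - 21 = -21 + J$)
$E{\left(y \right)} = \frac{1}{18 + y}$ ($E{\left(y \right)} = \frac{1}{y + 18} = \frac{1}{18 + y}$)
$I = \frac{7028}{99}$ ($I = \frac{1}{18 - 117} + \left(-21 + 92\right) = \frac{1}{-99} + 71 = - \frac{1}{99} + 71 = \frac{7028}{99} \approx 70.99$)
$\frac{9991 - 20489}{1984} + \frac{I}{m} = \frac{9991 - 20489}{1984} + \frac{7028}{99 \cdot 44346} = \left(9991 - 20489\right) \frac{1}{1984} + \frac{7028}{99} \cdot \frac{1}{44346} = \left(-10498\right) \frac{1}{1984} + \frac{3514}{2195127} = - \frac{5249}{992} + \frac{3514}{2195127} = - \frac{11518735735}{2177565984}$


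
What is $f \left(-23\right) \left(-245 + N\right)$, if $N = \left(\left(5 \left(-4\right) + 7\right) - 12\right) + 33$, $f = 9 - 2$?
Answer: $38157$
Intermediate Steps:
$f = 7$ ($f = 9 + \left(0 - 2\right) = 9 - 2 = 7$)
$N = 8$ ($N = \left(\left(-20 + 7\right) - 12\right) + 33 = \left(-13 - 12\right) + 33 = -25 + 33 = 8$)
$f \left(-23\right) \left(-245 + N\right) = 7 \left(-23\right) \left(-245 + 8\right) = \left(-161\right) \left(-237\right) = 38157$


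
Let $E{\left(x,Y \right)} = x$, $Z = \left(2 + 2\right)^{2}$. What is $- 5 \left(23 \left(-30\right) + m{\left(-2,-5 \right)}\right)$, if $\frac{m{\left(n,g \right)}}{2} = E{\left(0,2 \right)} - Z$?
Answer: $3610$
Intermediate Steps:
$Z = 16$ ($Z = 4^{2} = 16$)
$m{\left(n,g \right)} = -32$ ($m{\left(n,g \right)} = 2 \left(0 - 16\right) = 2 \left(-16\right) = -32$)
$- 5 \left(23 \left(-30\right) + m{\left(-2,-5 \right)}\right) = - 5 \left(23 \left(-30\right) - 32\right) = - 5 \left(-690 - 32\right) = \left(-5\right) \left(-722\right) = 3610$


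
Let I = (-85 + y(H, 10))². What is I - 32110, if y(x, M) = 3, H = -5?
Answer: -25386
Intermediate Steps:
I = 6724 (I = (-85 + 3)² = (-82)² = 6724)
I - 32110 = 6724 - 32110 = -25386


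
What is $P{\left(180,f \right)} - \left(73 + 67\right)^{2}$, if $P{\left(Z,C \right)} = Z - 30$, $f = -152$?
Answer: $-19450$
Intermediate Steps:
$P{\left(Z,C \right)} = -30 + Z$ ($P{\left(Z,C \right)} = Z - 30 = -30 + Z$)
$P{\left(180,f \right)} - \left(73 + 67\right)^{2} = \left(-30 + 180\right) - \left(73 + 67\right)^{2} = 150 - 140^{2} = 150 - 19600 = -19450$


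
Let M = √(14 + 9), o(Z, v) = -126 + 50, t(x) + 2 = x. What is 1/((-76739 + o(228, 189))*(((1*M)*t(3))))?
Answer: -√23/1766745 ≈ -2.7145e-6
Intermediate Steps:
t(x) = -2 + x
o(Z, v) = -76
M = √23 ≈ 4.7958
1/((-76739 + o(228, 189))*(((1*M)*t(3)))) = 1/((-76739 - 76)*(((1*√23)*(-2 + 3)))) = 1/((-76815)*((√23*1))) = -√23/23/76815 = -√23/1766745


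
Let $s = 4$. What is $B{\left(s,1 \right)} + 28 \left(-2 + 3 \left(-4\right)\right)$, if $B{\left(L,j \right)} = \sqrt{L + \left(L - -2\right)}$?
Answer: $-392 + \sqrt{10} \approx -388.84$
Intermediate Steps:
$B{\left(L,j \right)} = \sqrt{2 + 2 L}$ ($B{\left(L,j \right)} = \sqrt{L + \left(L + 2\right)} = \sqrt{L + \left(2 + L\right)} = \sqrt{2 + 2 L}$)
$B{\left(s,1 \right)} + 28 \left(-2 + 3 \left(-4\right)\right) = \sqrt{2 + 2 \cdot 4} + 28 \left(-2 + 3 \left(-4\right)\right) = \sqrt{2 + 8} + 28 \left(-2 - 12\right) = \sqrt{10} + 28 \left(-14\right) = \sqrt{10} - 392 = -392 + \sqrt{10}$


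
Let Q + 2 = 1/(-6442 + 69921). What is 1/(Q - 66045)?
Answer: -63479/4192597512 ≈ -1.5141e-5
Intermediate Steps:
Q = -126957/63479 (Q = -2 + 1/(-6442 + 69921) = -2 + 1/63479 = -126957/63479 ≈ -2.0000)
1/(Q - 66045) = 1/(-126957/63479 - 66045) = 1/(-4192597512/63479) = -63479/4192597512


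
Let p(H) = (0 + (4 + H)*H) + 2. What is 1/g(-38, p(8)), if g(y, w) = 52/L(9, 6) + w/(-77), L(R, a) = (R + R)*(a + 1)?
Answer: -693/596 ≈ -1.1628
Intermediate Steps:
L(R, a) = 2*R*(1 + a) (L(R, a) = (2*R)*(1 + a) = 2*R*(1 + a))
p(H) = 2 + H*(4 + H) (p(H) = (0 + H*(4 + H)) + 2 = H*(4 + H) + 2 = 2 + H*(4 + H))
g(y, w) = 26/63 - w/77 (g(y, w) = 52/((2*9*(1 + 6))) + w/(-77) = 52/((2*9*7)) + w*(-1/77) = 52/126 - w/77 = 52*(1/126) - w/77 = 26/63 - w/77)
1/g(-38, p(8)) = 1/(26/63 - (2 + 8² + 4*8)/77) = 1/(26/63 - (2 + 64 + 32)/77) = 1/(26/63 - 1/77*98) = 1/(26/63 - 14/11) = 1/(-596/693) = -693/596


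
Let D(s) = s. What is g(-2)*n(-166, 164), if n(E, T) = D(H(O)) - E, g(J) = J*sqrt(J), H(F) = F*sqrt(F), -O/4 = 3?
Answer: -48*sqrt(6) - 332*I*sqrt(2) ≈ -117.58 - 469.52*I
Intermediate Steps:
O = -12 (O = -4*3 = -12)
H(F) = F**(3/2)
g(J) = J**(3/2)
n(E, T) = -E - 24*I*sqrt(3) (n(E, T) = (-12)**(3/2) - E = -24*I*sqrt(3) - E = -E - 24*I*sqrt(3))
g(-2)*n(-166, 164) = (-2)**(3/2)*(-1*(-166) - 24*I*sqrt(3)) = (-2*I*sqrt(2))*(166 - 24*I*sqrt(3)) = -2*I*sqrt(2)*(166 - 24*I*sqrt(3))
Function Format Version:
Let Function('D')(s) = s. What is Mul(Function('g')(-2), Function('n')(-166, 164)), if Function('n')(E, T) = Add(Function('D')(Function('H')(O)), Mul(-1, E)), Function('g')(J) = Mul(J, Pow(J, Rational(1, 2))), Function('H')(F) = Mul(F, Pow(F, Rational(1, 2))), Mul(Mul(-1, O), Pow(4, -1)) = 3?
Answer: Add(Mul(-48, Pow(6, Rational(1, 2))), Mul(-332, I, Pow(2, Rational(1, 2)))) ≈ Add(-117.58, Mul(-469.52, I))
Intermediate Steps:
O = -12 (O = Mul(-4, 3) = -12)
Function('H')(F) = Pow(F, Rational(3, 2))
Function('g')(J) = Pow(J, Rational(3, 2))
Function('n')(E, T) = Add(Mul(-1, E), Mul(-24, I, Pow(3, Rational(1, 2)))) (Function('n')(E, T) = Add(Pow(-12, Rational(3, 2)), Mul(-1, E)) = Add(Mul(-24, I, Pow(3, Rational(1, 2))), Mul(-1, E)) = Add(Mul(-1, E), Mul(-24, I, Pow(3, Rational(1, 2)))))
Mul(Function('g')(-2), Function('n')(-166, 164)) = Mul(Pow(-2, Rational(3, 2)), Add(Mul(-1, -166), Mul(-24, I, Pow(3, Rational(1, 2))))) = Mul(Mul(-2, I, Pow(2, Rational(1, 2))), Add(166, Mul(-24, I, Pow(3, Rational(1, 2))))) = Mul(-2, I, Pow(2, Rational(1, 2)), Add(166, Mul(-24, I, Pow(3, Rational(1, 2)))))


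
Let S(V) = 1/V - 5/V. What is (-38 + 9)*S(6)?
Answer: 58/3 ≈ 19.333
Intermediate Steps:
S(V) = -4/V (S(V) = 1/V - 5/V = -4/V)
(-38 + 9)*S(6) = (-38 + 9)*(-4/6) = -(-116)/6 = -29*(-⅔) = 58/3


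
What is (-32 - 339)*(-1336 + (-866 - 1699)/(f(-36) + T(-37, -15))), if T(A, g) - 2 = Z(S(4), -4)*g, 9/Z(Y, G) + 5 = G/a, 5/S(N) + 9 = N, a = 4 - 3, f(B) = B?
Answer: 445571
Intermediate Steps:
a = 1
S(N) = 5/(-9 + N)
Z(Y, G) = 9/(-5 + G) (Z(Y, G) = 9/(-5 + G/1) = 9/(-5 + G*1) = 9/(-5 + G))
T(A, g) = 2 - g (T(A, g) = 2 + (9/(-5 - 4))*g = 2 + (9/(-9))*g = 2 + (9*(-⅑))*g = 2 - g)
(-32 - 339)*(-1336 + (-866 - 1699)/(f(-36) + T(-37, -15))) = (-32 - 339)*(-1336 + (-866 - 1699)/(-36 + (2 - 1*(-15)))) = -371*(-1336 - 2565/(-36 + (2 + 15))) = -371*(-1336 - 2565/(-36 + 17)) = -371*(-1336 - 2565/(-19)) = -371*(-1336 - 2565*(-1/19)) = -371*(-1336 + 135) = -371*(-1201) = 445571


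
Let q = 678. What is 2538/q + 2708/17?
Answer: 313195/1921 ≈ 163.04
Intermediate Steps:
2538/q + 2708/17 = 2538/678 + 2708/17 = 2538*(1/678) + 2708*(1/17) = 423/113 + 2708/17 = 313195/1921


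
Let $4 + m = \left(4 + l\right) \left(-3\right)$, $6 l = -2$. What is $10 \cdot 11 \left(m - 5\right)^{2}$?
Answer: $44000$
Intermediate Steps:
$l = - \frac{1}{3}$ ($l = \frac{1}{6} \left(-2\right) = - \frac{1}{3} \approx -0.33333$)
$m = -15$ ($m = -4 + \left(4 - \frac{1}{3}\right) \left(-3\right) = -4 + \frac{11}{3} \left(-3\right) = -4 - 11 = -15$)
$10 \cdot 11 \left(m - 5\right)^{2} = 10 \cdot 11 \left(-15 - 5\right)^{2} = 110 \left(-20\right)^{2} = 110 \cdot 400 = 44000$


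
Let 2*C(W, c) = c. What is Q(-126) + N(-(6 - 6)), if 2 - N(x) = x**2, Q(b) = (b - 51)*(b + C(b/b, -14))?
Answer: 23543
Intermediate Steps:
C(W, c) = c/2
Q(b) = (-51 + b)*(-7 + b) (Q(b) = (b - 51)*(b + (1/2)*(-14)) = (-51 + b)*(b - 7) = (-51 + b)*(-7 + b))
N(x) = 2 - x**2
Q(-126) + N(-(6 - 6)) = (357 + (-126)**2 - 58*(-126)) + (2 - (-(6 - 6))**2) = (357 + 15876 + 7308) + (2 - (-1*0)**2) = 23541 + (2 - 1*0**2) = 23541 + (2 - 1*0) = 23541 + (2 + 0) = 23541 + 2 = 23543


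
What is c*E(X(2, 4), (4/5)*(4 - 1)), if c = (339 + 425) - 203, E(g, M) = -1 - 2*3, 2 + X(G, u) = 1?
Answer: -3927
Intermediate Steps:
X(G, u) = -1 (X(G, u) = -2 + 1 = -1)
E(g, M) = -7 (E(g, M) = -1 - 6 = -7)
c = 561 (c = 764 - 203 = 561)
c*E(X(2, 4), (4/5)*(4 - 1)) = 561*(-7) = -3927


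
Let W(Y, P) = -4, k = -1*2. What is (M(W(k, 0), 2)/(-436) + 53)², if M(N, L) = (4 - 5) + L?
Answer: 533933449/190096 ≈ 2808.8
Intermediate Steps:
k = -2
M(N, L) = -1 + L
(M(W(k, 0), 2)/(-436) + 53)² = ((-1 + 2)/(-436) + 53)² = (1*(-1/436) + 53)² = (-1/436 + 53)² = (23107/436)² = 533933449/190096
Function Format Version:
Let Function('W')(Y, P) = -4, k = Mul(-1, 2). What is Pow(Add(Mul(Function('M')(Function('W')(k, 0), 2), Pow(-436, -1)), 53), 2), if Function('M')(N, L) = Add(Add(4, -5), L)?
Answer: Rational(533933449, 190096) ≈ 2808.8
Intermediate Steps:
k = -2
Function('M')(N, L) = Add(-1, L)
Pow(Add(Mul(Function('M')(Function('W')(k, 0), 2), Pow(-436, -1)), 53), 2) = Pow(Add(Mul(Add(-1, 2), Pow(-436, -1)), 53), 2) = Pow(Add(Mul(1, Rational(-1, 436)), 53), 2) = Pow(Add(Rational(-1, 436), 53), 2) = Pow(Rational(23107, 436), 2) = Rational(533933449, 190096)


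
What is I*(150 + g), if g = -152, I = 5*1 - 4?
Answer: -2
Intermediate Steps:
I = 1 (I = 5 - 4 = 1)
I*(150 + g) = 1*(150 - 152) = 1*(-2) = -2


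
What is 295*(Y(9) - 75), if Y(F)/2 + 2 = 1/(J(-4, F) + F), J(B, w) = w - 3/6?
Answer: -162899/7 ≈ -23271.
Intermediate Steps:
J(B, w) = -½ + w (J(B, w) = w - 3*⅙ = w - ½ = -½ + w)
Y(F) = -4 + 2/(-½ + 2*F) (Y(F) = -4 + 2/((-½ + F) + F) = -4 + 2/(-½ + 2*F))
295*(Y(9) - 75) = 295*(8*(1 - 2*9)/(-1 + 4*9) - 75) = 295*(8*(1 - 18)/(-1 + 36) - 75) = 295*(8*(-17)/35 - 75) = 295*(8*(1/35)*(-17) - 75) = 295*(-136/35 - 75) = 295*(-2761/35) = -162899/7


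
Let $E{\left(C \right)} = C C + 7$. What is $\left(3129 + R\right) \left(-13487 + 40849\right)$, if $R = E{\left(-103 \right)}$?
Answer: $376090690$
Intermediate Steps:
$E{\left(C \right)} = 7 + C^{2}$ ($E{\left(C \right)} = C^{2} + 7 = 7 + C^{2}$)
$R = 10616$ ($R = 7 + \left(-103\right)^{2} = 7 + 10609 = 10616$)
$\left(3129 + R\right) \left(-13487 + 40849\right) = \left(3129 + 10616\right) \left(-13487 + 40849\right) = 13745 \cdot 27362 = 376090690$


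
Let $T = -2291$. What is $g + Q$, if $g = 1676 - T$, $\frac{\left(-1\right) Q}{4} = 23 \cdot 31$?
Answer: $1115$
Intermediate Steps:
$Q = -2852$ ($Q = - 4 \cdot 23 \cdot 31 = \left(-4\right) 713 = -2852$)
$g = 3967$ ($g = 1676 - -2291 = 1676 + 2291 = 3967$)
$g + Q = 3967 - 2852 = 1115$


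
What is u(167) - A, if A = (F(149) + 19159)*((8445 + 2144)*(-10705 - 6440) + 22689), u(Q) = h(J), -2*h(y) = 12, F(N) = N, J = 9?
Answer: 3504898524522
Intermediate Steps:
h(y) = -6 (h(y) = -½*12 = -6)
u(Q) = -6
A = -3504898524528 (A = (149 + 19159)*((8445 + 2144)*(-10705 - 6440) + 22689) = 19308*(10589*(-17145) + 22689) = 19308*(-181548405 + 22689) = 19308*(-181525716) = -3504898524528)
u(167) - A = -6 - 1*(-3504898524528) = -6 + 3504898524528 = 3504898524522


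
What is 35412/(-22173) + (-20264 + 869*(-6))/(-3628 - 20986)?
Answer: -51117879/90961037 ≈ -0.56198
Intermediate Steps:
35412/(-22173) + (-20264 + 869*(-6))/(-3628 - 20986) = 35412*(-1/22173) + (-20264 - 5214)/(-24614) = -11804/7391 - 25478*(-1/24614) = -11804/7391 + 12739/12307 = -51117879/90961037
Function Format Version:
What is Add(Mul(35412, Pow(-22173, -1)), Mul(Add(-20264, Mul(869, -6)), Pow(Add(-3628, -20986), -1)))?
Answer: Rational(-51117879, 90961037) ≈ -0.56198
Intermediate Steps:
Add(Mul(35412, Pow(-22173, -1)), Mul(Add(-20264, Mul(869, -6)), Pow(Add(-3628, -20986), -1))) = Add(Mul(35412, Rational(-1, 22173)), Mul(Add(-20264, -5214), Pow(-24614, -1))) = Add(Rational(-11804, 7391), Mul(-25478, Rational(-1, 24614))) = Add(Rational(-11804, 7391), Rational(12739, 12307)) = Rational(-51117879, 90961037)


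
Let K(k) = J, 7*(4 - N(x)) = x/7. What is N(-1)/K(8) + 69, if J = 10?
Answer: 34007/490 ≈ 69.402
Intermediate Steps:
N(x) = 4 - x/49 (N(x) = 4 - x/(7*7) = 4 - x/49)
K(k) = 10
N(-1)/K(8) + 69 = (4 - 1/49*(-1))/10 + 69 = (4 + 1/49)/10 + 69 = (1/10)*(197/49) + 69 = 197/490 + 69 = 34007/490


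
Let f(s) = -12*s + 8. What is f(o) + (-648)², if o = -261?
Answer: 423044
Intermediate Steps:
f(s) = 8 - 12*s
f(o) + (-648)² = (8 - 12*(-261)) + (-648)² = (8 + 3132) + 419904 = 3140 + 419904 = 423044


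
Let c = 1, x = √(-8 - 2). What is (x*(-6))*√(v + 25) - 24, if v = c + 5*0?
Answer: -24 - 12*I*√65 ≈ -24.0 - 96.747*I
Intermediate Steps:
x = I*√10 (x = √(-10) = I*√10 ≈ 3.1623*I)
v = 1 (v = 1 + 5*0 = 1 + 0 = 1)
(x*(-6))*√(v + 25) - 24 = ((I*√10)*(-6))*√(1 + 25) - 24 = (-6*I*√10)*√26 - 24 = -12*I*√65 - 24 = -24 - 12*I*√65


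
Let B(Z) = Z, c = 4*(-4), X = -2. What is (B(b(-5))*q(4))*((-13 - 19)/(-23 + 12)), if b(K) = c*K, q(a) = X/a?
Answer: -1280/11 ≈ -116.36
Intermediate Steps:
c = -16
q(a) = -2/a
b(K) = -16*K
(B(b(-5))*q(4))*((-13 - 19)/(-23 + 12)) = ((-16*(-5))*(-2/4))*((-13 - 19)/(-23 + 12)) = (80*(-2*¼))*(-32/(-11)) = (80*(-½))*(-32*(-1/11)) = -40*32/11 = -1280/11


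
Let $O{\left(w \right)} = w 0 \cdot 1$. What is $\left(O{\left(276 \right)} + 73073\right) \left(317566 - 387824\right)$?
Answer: $-5133962834$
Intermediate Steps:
$O{\left(w \right)} = 0$ ($O{\left(w \right)} = 0 \cdot 1 = 0$)
$\left(O{\left(276 \right)} + 73073\right) \left(317566 - 387824\right) = \left(0 + 73073\right) \left(317566 - 387824\right) = 73073 \left(-70258\right) = -5133962834$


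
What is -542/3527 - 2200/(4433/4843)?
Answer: -3416470626/1421381 ≈ -2403.6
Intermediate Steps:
-542/3527 - 2200/(4433/4843) = -542*1/3527 - 2200/(4433*(1/4843)) = -542/3527 - 2200/4433/4843 = -542/3527 - 2200*4843/4433 = -542/3527 - 968600/403 = -3416470626/1421381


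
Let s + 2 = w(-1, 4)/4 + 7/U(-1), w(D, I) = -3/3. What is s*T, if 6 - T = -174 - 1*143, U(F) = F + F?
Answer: -7429/4 ≈ -1857.3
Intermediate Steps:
w(D, I) = -1 (w(D, I) = -3*⅓ = -1)
U(F) = 2*F
T = 323 (T = 6 - (-174 - 1*143) = 6 - (-174 - 143) = 6 - 1*(-317) = 6 + 317 = 323)
s = -23/4 (s = -2 + (-1/4 + 7/((2*(-1)))) = -2 + (-1*¼ + 7/(-2)) = -2 + (-¼ + 7*(-½)) = -2 + (-¼ - 7/2) = -2 - 15/4 = -23/4 ≈ -5.7500)
s*T = -23/4*323 = -7429/4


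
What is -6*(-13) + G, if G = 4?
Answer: 82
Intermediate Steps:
-6*(-13) + G = -6*(-13) + 4 = 78 + 4 = 82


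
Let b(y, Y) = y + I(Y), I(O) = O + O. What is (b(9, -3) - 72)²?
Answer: 4761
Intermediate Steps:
I(O) = 2*O
b(y, Y) = y + 2*Y
(b(9, -3) - 72)² = ((9 + 2*(-3)) - 72)² = ((9 - 6) - 72)² = (3 - 72)² = (-69)² = 4761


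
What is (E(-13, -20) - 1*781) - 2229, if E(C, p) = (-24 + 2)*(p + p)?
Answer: -2130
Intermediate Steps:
E(C, p) = -44*p
(E(-13, -20) - 1*781) - 2229 = (-44*(-20) - 1*781) - 2229 = (880 - 781) - 2229 = 99 - 2229 = -2130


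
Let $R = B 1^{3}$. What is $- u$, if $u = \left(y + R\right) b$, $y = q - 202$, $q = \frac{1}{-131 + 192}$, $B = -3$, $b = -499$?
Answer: $- \frac{6239496}{61} \approx -1.0229 \cdot 10^{5}$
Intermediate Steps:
$q = \frac{1}{61} \approx 0.016393$
$y = - \frac{12321}{61}$ ($y = \frac{1}{61} - 202 = - \frac{12321}{61} \approx -201.98$)
$R = -3$ ($R = - 3 \cdot 1^{3} = \left(-3\right) 1 = -3$)
$u = \frac{6239496}{61}$ ($u = \left(- \frac{12321}{61} - 3\right) \left(-499\right) = \left(- \frac{12504}{61}\right) \left(-499\right) = \frac{6239496}{61} \approx 1.0229 \cdot 10^{5}$)
$- u = \left(-1\right) \frac{6239496}{61} = - \frac{6239496}{61}$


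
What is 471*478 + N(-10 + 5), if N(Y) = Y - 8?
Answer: 225125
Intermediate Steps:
N(Y) = -8 + Y
471*478 + N(-10 + 5) = 471*478 + (-8 + (-10 + 5)) = 225138 + (-8 - 5) = 225138 - 13 = 225125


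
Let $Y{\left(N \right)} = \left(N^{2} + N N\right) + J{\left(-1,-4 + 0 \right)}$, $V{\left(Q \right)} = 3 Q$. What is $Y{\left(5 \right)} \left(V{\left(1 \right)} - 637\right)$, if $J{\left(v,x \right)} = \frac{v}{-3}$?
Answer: $- \frac{95734}{3} \approx -31911.0$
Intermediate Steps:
$J{\left(v,x \right)} = - \frac{v}{3}$ ($J{\left(v,x \right)} = v \left(- \frac{1}{3}\right) = - \frac{v}{3}$)
$Y{\left(N \right)} = \frac{1}{3} + 2 N^{2}$ ($Y{\left(N \right)} = \left(N^{2} + N N\right) - - \frac{1}{3} = \left(N^{2} + N^{2}\right) + \frac{1}{3} = 2 N^{2} + \frac{1}{3} = \frac{1}{3} + 2 N^{2}$)
$Y{\left(5 \right)} \left(V{\left(1 \right)} - 637\right) = \left(\frac{1}{3} + 2 \cdot 5^{2}\right) \left(3 \cdot 1 - 637\right) = \left(\frac{1}{3} + 2 \cdot 25\right) \left(3 - 637\right) = \left(\frac{1}{3} + 50\right) \left(-634\right) = \frac{151}{3} \left(-634\right) = - \frac{95734}{3}$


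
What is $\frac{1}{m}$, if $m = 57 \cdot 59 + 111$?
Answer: $\frac{1}{3474} \approx 0.00028785$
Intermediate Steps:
$m = 3474$ ($m = 3363 + 111 = 3474$)
$\frac{1}{m} = \frac{1}{3474}$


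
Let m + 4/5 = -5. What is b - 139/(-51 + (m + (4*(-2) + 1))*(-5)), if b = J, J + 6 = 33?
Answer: 212/13 ≈ 16.308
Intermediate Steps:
m = -29/5 (m = -⅘ - 5 = -29/5 ≈ -5.8000)
J = 27 (J = -6 + 33 = 27)
b = 27
b - 139/(-51 + (m + (4*(-2) + 1))*(-5)) = 27 - 139/(-51 + (-29/5 + (4*(-2) + 1))*(-5)) = 27 - 139/(-51 + (-29/5 + (-8 + 1))*(-5)) = 27 - 139/(-51 + (-29/5 - 7)*(-5)) = 27 - 139/(-51 - 64/5*(-5)) = 27 - 139/(-51 + 64) = 27 - 139/13 = 212/13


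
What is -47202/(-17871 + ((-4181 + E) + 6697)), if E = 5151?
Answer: 23601/5102 ≈ 4.6258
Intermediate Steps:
-47202/(-17871 + ((-4181 + E) + 6697)) = -47202/(-17871 + ((-4181 + 5151) + 6697)) = -47202/(-17871 + (970 + 6697)) = -47202/(-17871 + 7667) = -47202/(-10204) = -47202*(-1/10204) = 23601/5102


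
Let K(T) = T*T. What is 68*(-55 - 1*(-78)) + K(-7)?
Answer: 1613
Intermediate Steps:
K(T) = T**2
68*(-55 - 1*(-78)) + K(-7) = 68*(-55 - 1*(-78)) + (-7)**2 = 68*(-55 + 78) + 49 = 68*23 + 49 = 1564 + 49 = 1613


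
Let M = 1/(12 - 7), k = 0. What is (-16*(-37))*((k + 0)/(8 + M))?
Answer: 0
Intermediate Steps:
M = 1/5 ≈ 0.20000
(-16*(-37))*((k + 0)/(8 + M)) = (-16*(-37))*((0 + 0)/(8 + 1/5)) = 592*(0/(41/5)) = 592*(0*(5/41)) = 592*0 = 0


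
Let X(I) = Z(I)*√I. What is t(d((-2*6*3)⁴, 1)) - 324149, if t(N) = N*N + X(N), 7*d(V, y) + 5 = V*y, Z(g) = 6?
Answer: 2821077228020/49 + 6*√11757277/7 ≈ 5.7573e+10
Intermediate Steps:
X(I) = 6*√I
d(V, y) = -5/7 + V*y/7 (d(V, y) = -5/7 + (V*y)/7 = -5/7 + V*y/7)
t(N) = N² + 6*√N (t(N) = N*N + 6*√N = N² + 6*√N)
t(d((-2*6*3)⁴, 1)) - 324149 = ((-5/7 + (⅐)*(-2*6*3)⁴*1)² + 6*√(-5/7 + (⅐)*(-2*6*3)⁴*1)) - 324149 = ((-5/7 + (⅐)*(-12*3)⁴*1)² + 6*√(-5/7 + (⅐)*(-12*3)⁴*1)) - 324149 = ((-5/7 + (⅐)*(-36)⁴*1)² + 6*√(-5/7 + (⅐)*(-36)⁴*1)) - 324149 = ((-5/7 + (⅐)*1679616*1)² + 6*√(-5/7 + (⅐)*1679616*1)) - 324149 = ((-5/7 + 1679616/7)² + 6*√(-5/7 + 1679616/7)) - 324149 = ((1679611/7)² + 6*√(1679611/7)) - 324149 = (2821093111321/49 + 6*(√11757277/7)) - 324149 = (2821093111321/49 + 6*√11757277/7) - 324149 = 2821077228020/49 + 6*√11757277/7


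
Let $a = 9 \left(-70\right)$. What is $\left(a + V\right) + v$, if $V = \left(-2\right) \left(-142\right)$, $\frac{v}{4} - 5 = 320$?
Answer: $954$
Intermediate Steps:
$v = 1300$ ($v = 20 + 4 \cdot 320 = 20 + 1280 = 1300$)
$a = -630$
$V = 284$
$\left(a + V\right) + v = \left(-630 + 284\right) + 1300 = -346 + 1300 = 954$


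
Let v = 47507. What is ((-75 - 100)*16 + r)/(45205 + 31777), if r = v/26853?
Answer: -75140893/2067197646 ≈ -0.036349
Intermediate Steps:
r = 47507/26853 ≈ 1.7691
((-75 - 100)*16 + r)/(45205 + 31777) = ((-75 - 100)*16 + 47507/26853)/(45205 + 31777) = (-175*16 + 47507/26853)/76982 = (-2800 + 47507/26853)*(1/76982) = -75140893/26853*1/76982 = -75140893/2067197646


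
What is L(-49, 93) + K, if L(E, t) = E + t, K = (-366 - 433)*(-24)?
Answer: 19220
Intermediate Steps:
K = 19176 (K = -799*(-24) = 19176)
L(-49, 93) + K = (-49 + 93) + 19176 = 44 + 19176 = 19220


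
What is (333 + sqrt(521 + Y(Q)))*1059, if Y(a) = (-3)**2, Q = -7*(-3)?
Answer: 352647 + 1059*sqrt(530) ≈ 3.7703e+5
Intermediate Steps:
Q = 21
Y(a) = 9
(333 + sqrt(521 + Y(Q)))*1059 = (333 + sqrt(521 + 9))*1059 = (333 + sqrt(530))*1059 = 352647 + 1059*sqrt(530)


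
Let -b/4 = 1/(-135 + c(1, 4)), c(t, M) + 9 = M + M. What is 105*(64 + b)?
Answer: 228585/34 ≈ 6723.1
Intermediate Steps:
c(t, M) = -9 + 2*M (c(t, M) = -9 + (M + M) = -9 + 2*M)
b = 1/34 (b = -4/(-135 + (-9 + 2*4)) = -4/(-135 + (-9 + 8)) = -4/(-135 - 1) = -4/(-136) = -4*(-1/136) = 1/34 ≈ 0.029412)
105*(64 + b) = 105*(64 + 1/34) = 105*(2177/34) = 228585/34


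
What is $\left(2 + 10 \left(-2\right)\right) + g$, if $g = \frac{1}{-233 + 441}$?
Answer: $- \frac{3743}{208} \approx -17.995$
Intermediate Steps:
$g = \frac{1}{208} \approx 0.0048077$
$\left(2 + 10 \left(-2\right)\right) + g = \left(2 + 10 \left(-2\right)\right) + \frac{1}{208} = \left(2 - 20\right) + \frac{1}{208} = -18 + \frac{1}{208} = - \frac{3743}{208}$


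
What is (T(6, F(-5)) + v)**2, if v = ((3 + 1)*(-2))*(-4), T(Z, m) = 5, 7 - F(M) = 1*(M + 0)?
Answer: 1369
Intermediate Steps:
F(M) = 7 - M (F(M) = 7 - (M + 0) = 7 - M)
v = 32 (v = (4*(-2))*(-4) = -8*(-4) = 32)
(T(6, F(-5)) + v)**2 = (5 + 32)**2 = 37**2 = 1369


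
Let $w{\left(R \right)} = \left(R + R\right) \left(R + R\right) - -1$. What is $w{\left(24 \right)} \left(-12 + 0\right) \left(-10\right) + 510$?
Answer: $277110$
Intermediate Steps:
$w{\left(R \right)} = 1 + 4 R^{2}$ ($w{\left(R \right)} = 2 R 2 R + 1 = 4 R^{2} + 1 = 1 + 4 R^{2}$)
$w{\left(24 \right)} \left(-12 + 0\right) \left(-10\right) + 510 = \left(1 + 4 \cdot 24^{2}\right) \left(-12 + 0\right) \left(-10\right) + 510 = \left(1 + 4 \cdot 576\right) \left(\left(-12\right) \left(-10\right)\right) + 510 = \left(1 + 2304\right) 120 + 510 = 2305 \cdot 120 + 510 = 276600 + 510 = 277110$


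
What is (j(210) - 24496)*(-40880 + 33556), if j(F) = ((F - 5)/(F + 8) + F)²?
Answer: -1740314819751/11881 ≈ -1.4648e+8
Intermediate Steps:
j(F) = (F + (-5 + F)/(8 + F))² (j(F) = ((-5 + F)/(8 + F) + F)² = (F + (-5 + F)/(8 + F))²)
(j(210) - 24496)*(-40880 + 33556) = ((-5 + 210² + 9*210)²/(8 + 210)² - 24496)*(-40880 + 33556) = ((-5 + 44100 + 1890)²/218² - 24496)*(-7324) = ((1/47524)*45985² - 24496)*(-7324) = ((1/47524)*2114620225 - 24496)*(-7324) = (2114620225/47524 - 24496)*(-7324) = (950472321/47524)*(-7324) = -1740314819751/11881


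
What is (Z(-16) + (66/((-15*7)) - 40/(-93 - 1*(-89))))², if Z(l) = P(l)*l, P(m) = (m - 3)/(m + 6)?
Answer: 541696/1225 ≈ 442.20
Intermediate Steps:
P(m) = (-3 + m)/(6 + m)
Z(l) = l*(-3 + l)/(6 + l) (Z(l) = ((-3 + l)/(6 + l))*l = l*(-3 + l)/(6 + l))
(Z(-16) + (66/((-15*7)) - 40/(-93 - 1*(-89))))² = (-16*(-3 - 16)/(6 - 16) + (66/((-15*7)) - 40/(-93 - 1*(-89))))² = (-16*(-19)/(-10) + (66/(-105) - 40/(-93 + 89)))² = (-16*(-⅒)*(-19) + (66*(-1/105) - 40/(-4)))² = (-152/5 + (-22/35 - 40*(-¼)))² = (-152/5 + (-22/35 + 10))² = (-152/5 + 328/35)² = (-736/35)² = 541696/1225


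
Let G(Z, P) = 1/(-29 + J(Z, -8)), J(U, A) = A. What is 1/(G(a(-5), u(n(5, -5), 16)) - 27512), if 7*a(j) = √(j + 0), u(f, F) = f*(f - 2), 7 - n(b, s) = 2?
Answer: -37/1017945 ≈ -3.6348e-5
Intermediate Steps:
n(b, s) = 5 (n(b, s) = 7 - 1*2 = 7 - 2 = 5)
u(f, F) = f*(-2 + f)
a(j) = √j/7 (a(j) = √(j + 0)/7 = √j/7)
G(Z, P) = -1/37 (G(Z, P) = 1/(-29 - 8) = 1/(-37) = -1/37)
1/(G(a(-5), u(n(5, -5), 16)) - 27512) = 1/(-1/37 - 27512) = 1/(-1017945/37) = -37/1017945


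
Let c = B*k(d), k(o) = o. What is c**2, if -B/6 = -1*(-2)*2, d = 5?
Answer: 14400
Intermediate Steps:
B = -24 (B = -6*(-1*(-2))*2 = -12*2 = -6*4 = -24)
c = -120 (c = -24*5 = -120)
c**2 = (-120)**2 = 14400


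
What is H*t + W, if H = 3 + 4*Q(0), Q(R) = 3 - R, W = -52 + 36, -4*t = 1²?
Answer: -79/4 ≈ -19.750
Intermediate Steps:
t = -¼ (t = -¼*1² = -¼*1 = -¼ ≈ -0.25000)
W = -16
H = 15 (H = 3 + 4*(3 - 1*0) = 3 + 4*(3 + 0) = 3 + 4*3 = 3 + 12 = 15)
H*t + W = 15*(-¼) - 16 = -15/4 - 16 = -79/4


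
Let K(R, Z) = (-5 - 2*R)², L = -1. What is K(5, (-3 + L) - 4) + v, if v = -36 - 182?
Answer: 7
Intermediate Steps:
v = -218
K(5, (-3 + L) - 4) + v = (5 + 2*5)² - 218 = (5 + 10)² - 218 = 15² - 218 = 225 - 218 = 7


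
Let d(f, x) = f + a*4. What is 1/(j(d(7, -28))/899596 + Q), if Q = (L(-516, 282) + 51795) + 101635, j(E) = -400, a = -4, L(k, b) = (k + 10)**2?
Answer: 224899/92088493834 ≈ 2.4422e-6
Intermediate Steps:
L(k, b) = (10 + k)**2
d(f, x) = -16 + f (d(f, x) = f - 4*4 = f - 16 = -16 + f)
Q = 409466 (Q = ((10 - 516)**2 + 51795) + 101635 = ((-506)**2 + 51795) + 101635 = (256036 + 51795) + 101635 = 307831 + 101635 = 409466)
1/(j(d(7, -28))/899596 + Q) = 1/(-400/899596 + 409466) = 1/(-400*1/899596 + 409466) = 1/(-100/224899 + 409466) = 1/(92088493834/224899) = 224899/92088493834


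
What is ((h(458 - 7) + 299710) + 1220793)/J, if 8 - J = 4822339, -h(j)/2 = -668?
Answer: -1521839/4822331 ≈ -0.31558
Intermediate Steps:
h(j) = 1336 (h(j) = -2*(-668) = 1336)
J = -4822331 (J = 8 - 1*4822339 = 8 - 4822339 = -4822331)
((h(458 - 7) + 299710) + 1220793)/J = ((1336 + 299710) + 1220793)/(-4822331) = (301046 + 1220793)*(-1/4822331) = 1521839*(-1/4822331) = -1521839/4822331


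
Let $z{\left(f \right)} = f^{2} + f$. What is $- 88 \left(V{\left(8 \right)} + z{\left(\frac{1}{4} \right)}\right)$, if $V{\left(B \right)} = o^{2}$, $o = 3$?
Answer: $- \frac{1639}{2} \approx -819.5$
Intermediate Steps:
$z{\left(f \right)} = f + f^{2}$
$V{\left(B \right)} = 9$ ($V{\left(B \right)} = 3^{2} = 9$)
$- 88 \left(V{\left(8 \right)} + z{\left(\frac{1}{4} \right)}\right) = - 88 \left(9 + \frac{1 + \frac{1}{4}}{4}\right) = - 88 \left(9 + \frac{1}{4} \cdot \frac{5}{4}\right) = - 88 \left(9 + \frac{5}{16}\right) = \left(-88\right) \frac{149}{16} = - \frac{1639}{2}$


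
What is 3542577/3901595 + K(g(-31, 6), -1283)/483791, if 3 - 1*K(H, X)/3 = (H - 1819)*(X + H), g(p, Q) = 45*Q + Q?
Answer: -16473004654023/1887556546645 ≈ -8.7272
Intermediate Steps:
g(p, Q) = 46*Q
K(H, X) = 9 - 3*(-1819 + H)*(H + X) (K(H, X) = 9 - 3*(H - 1819)*(X + H) = 9 - 3*(-1819 + H)*(H + X))
3542577/3901595 + K(g(-31, 6), -1283)/483791 = 3542577/3901595 + (9 - 3*(46*6)**2 + 5457*(46*6) + 5457*(-1283) - 3*46*6*(-1283))/483791 = 3542577*(1/3901595) + (9 - 3*276**2 + 5457*276 - 7001331 - 3*276*(-1283))*(1/483791) = 3542577/3901595 + (9 - 3*76176 + 1506132 - 7001331 + 1062324)*(1/483791) = 3542577/3901595 + (9 - 228528 + 1506132 - 7001331 + 1062324)*(1/483791) = 3542577/3901595 - 4661394*1/483791 = 3542577/3901595 - 4661394/483791 = -16473004654023/1887556546645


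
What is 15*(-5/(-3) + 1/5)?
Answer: 28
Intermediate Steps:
15*(-5/(-3) + 1/5) = 15*(-5*(-⅓) + ⅕) = 15*(5/3 + ⅕) = 15*(28/15) = 28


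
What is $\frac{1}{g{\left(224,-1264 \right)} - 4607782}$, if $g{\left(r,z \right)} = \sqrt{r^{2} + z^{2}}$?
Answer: $- \frac{2303891}{10615826655826} - \frac{4 \sqrt{6437}}{5307913327913} \approx -2.1708 \cdot 10^{-7}$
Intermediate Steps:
$\frac{1}{g{\left(224,-1264 \right)} - 4607782} = \frac{1}{\sqrt{224^{2} + \left(-1264\right)^{2}} - 4607782} = \frac{1}{\sqrt{50176 + 1597696} - 4607782} = \frac{1}{\sqrt{1647872} - 4607782} = \frac{1}{16 \sqrt{6437} - 4607782} = \frac{1}{-4607782 + 16 \sqrt{6437}}$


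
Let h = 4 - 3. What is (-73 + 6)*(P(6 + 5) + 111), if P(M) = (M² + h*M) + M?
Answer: -17018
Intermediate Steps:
h = 1
P(M) = M² + 2*M (P(M) = (M² + 1*M) + M = (M² + M) + M = (M + M²) + M = M² + 2*M)
(-73 + 6)*(P(6 + 5) + 111) = (-73 + 6)*((6 + 5)*(2 + (6 + 5)) + 111) = -67*(11*(2 + 11) + 111) = -67*(11*13 + 111) = -67*(143 + 111) = -67*254 = -17018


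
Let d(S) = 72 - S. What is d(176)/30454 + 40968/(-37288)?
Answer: -78219839/70973047 ≈ -1.1021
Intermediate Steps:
d(176)/30454 + 40968/(-37288) = (72 - 1*176)/30454 + 40968/(-37288) = (72 - 176)*(1/30454) + 40968*(-1/37288) = -104*1/30454 - 5121/4661 = -52/15227 - 5121/4661 = -78219839/70973047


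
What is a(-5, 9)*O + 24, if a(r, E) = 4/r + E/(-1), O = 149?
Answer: -7181/5 ≈ -1436.2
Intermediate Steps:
a(r, E) = -E + 4/r (a(r, E) = 4/r + E*(-1) = 4/r - E = -E + 4/r)
a(-5, 9)*O + 24 = (-1*9 + 4/(-5))*149 + 24 = (-9 + 4*(-1/5))*149 + 24 = (-9 - 4/5)*149 + 24 = -49/5*149 + 24 = -7301/5 + 24 = -7181/5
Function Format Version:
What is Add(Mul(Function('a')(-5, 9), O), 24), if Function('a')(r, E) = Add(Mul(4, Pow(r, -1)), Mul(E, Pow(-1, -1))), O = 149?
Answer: Rational(-7181, 5) ≈ -1436.2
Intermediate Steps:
Function('a')(r, E) = Add(Mul(-1, E), Mul(4, Pow(r, -1))) (Function('a')(r, E) = Add(Mul(4, Pow(r, -1)), Mul(E, -1)) = Add(Mul(4, Pow(r, -1)), Mul(-1, E)) = Add(Mul(-1, E), Mul(4, Pow(r, -1))))
Add(Mul(Function('a')(-5, 9), O), 24) = Add(Mul(Add(Mul(-1, 9), Mul(4, Pow(-5, -1))), 149), 24) = Add(Mul(Add(-9, Mul(4, Rational(-1, 5))), 149), 24) = Add(Mul(Add(-9, Rational(-4, 5)), 149), 24) = Add(Mul(Rational(-49, 5), 149), 24) = Add(Rational(-7301, 5), 24) = Rational(-7181, 5)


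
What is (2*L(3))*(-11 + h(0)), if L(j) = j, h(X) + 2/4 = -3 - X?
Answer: -87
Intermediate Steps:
h(X) = -7/2 - X (h(X) = -½ + (-3 - X) = -7/2 - X)
(2*L(3))*(-11 + h(0)) = (2*3)*(-11 + (-7/2 - 1*0)) = 6*(-11 + (-7/2 + 0)) = 6*(-11 - 7/2) = 6*(-29/2) = -87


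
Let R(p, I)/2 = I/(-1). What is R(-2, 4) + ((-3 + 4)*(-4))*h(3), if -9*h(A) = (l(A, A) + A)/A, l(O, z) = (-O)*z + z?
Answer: -76/9 ≈ -8.4444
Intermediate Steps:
l(O, z) = z - O*z (l(O, z) = -O*z + z = z - O*z)
R(p, I) = -2*I (R(p, I) = 2*(I/(-1)) = 2*(I*(-1)) = 2*(-I) = -2*I)
h(A) = -(A + A*(1 - A))/(9*A) (h(A) = -(A*(1 - A) + A)/(9*A) = -(A + A*(1 - A))/(9*A))
R(-2, 4) + ((-3 + 4)*(-4))*h(3) = -2*4 + ((-3 + 4)*(-4))*(-2/9 + (⅑)*3) = -8 + (1*(-4))*(-2/9 + ⅓) = -8 - 4*⅑ = -8 - 4/9 = -76/9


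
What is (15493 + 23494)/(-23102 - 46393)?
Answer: -38987/69495 ≈ -0.56100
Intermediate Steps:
(15493 + 23494)/(-23102 - 46393) = 38987/(-69495) = 38987*(-1/69495) = -38987/69495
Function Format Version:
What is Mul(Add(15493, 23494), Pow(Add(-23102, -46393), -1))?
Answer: Rational(-38987, 69495) ≈ -0.56100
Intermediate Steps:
Mul(Add(15493, 23494), Pow(Add(-23102, -46393), -1)) = Mul(38987, Pow(-69495, -1)) = Mul(38987, Rational(-1, 69495)) = Rational(-38987, 69495)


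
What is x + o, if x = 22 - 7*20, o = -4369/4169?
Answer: -496311/4169 ≈ -119.05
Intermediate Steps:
o = -4369/4169 (o = -4369*1/4169 = -4369/4169 ≈ -1.0480)
x = -118 (x = 22 - 140 = -118)
x + o = -118 - 4369/4169 = -496311/4169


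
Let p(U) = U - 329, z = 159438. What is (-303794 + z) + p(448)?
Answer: -144237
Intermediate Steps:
p(U) = -329 + U
(-303794 + z) + p(448) = (-303794 + 159438) + (-329 + 448) = -144356 + 119 = -144237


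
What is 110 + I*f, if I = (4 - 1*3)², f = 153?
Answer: 263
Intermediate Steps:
I = 1 (I = (4 - 3)² = 1² = 1)
110 + I*f = 110 + 1*153 = 110 + 153 = 263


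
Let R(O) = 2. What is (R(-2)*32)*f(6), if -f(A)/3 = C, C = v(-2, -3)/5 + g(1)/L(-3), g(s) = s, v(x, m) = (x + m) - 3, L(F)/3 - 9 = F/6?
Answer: 25472/85 ≈ 299.67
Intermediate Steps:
L(F) = 27 + F/2 (L(F) = 27 + 3*(F/6) = 27 + F/2)
v(x, m) = -3 + m + x (v(x, m) = (m + x) - 3 = -3 + m + x)
C = -398/255 (C = (-3 - 3 - 2)/5 + 1/(27 + (1/2)*(-3)) = -8*1/5 + 1/(27 - 3/2) = -8/5 + 1/(51/2) = -8/5 + 1*(2/51) = -8/5 + 2/51 = -398/255 ≈ -1.5608)
f(A) = 398/85 (f(A) = -3*(-398/255) = 398/85)
(R(-2)*32)*f(6) = (2*32)*(398/85) = 64*(398/85) = 25472/85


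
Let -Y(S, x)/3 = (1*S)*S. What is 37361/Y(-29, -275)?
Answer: -37361/2523 ≈ -14.808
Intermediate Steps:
Y(S, x) = -3*S**2 (Y(S, x) = -3*1*S*S = -3*S*S = -3*S**2)
37361/Y(-29, -275) = 37361/((-3*(-29)**2)) = 37361/((-3*841)) = 37361/(-2523) = 37361*(-1/2523) = -37361/2523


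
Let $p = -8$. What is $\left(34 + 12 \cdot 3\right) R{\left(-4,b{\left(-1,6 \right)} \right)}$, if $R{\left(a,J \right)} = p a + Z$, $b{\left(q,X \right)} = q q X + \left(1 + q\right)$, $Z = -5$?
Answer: $1890$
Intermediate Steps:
$b{\left(q,X \right)} = 1 + q + X q^{2}$ ($b{\left(q,X \right)} = q^{2} X + \left(1 + q\right) = X q^{2} + \left(1 + q\right) = 1 + q + X q^{2}$)
$R{\left(a,J \right)} = -5 - 8 a$ ($R{\left(a,J \right)} = - 8 a - 5 = -5 - 8 a$)
$\left(34 + 12 \cdot 3\right) R{\left(-4,b{\left(-1,6 \right)} \right)} = \left(34 + 12 \cdot 3\right) \left(-5 - -32\right) = \left(34 + 36\right) \left(-5 + 32\right) = 70 \cdot 27 = 1890$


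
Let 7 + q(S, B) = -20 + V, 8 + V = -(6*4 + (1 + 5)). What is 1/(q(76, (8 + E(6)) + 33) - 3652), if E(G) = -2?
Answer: -1/3717 ≈ -0.00026903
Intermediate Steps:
V = -38 (V = -8 - (6*4 + (1 + 5)) = -8 - (24 + 6) = -8 - 1*30 = -8 - 30 = -38)
q(S, B) = -65 (q(S, B) = -7 + (-20 - 38) = -7 - 58 = -65)
1/(q(76, (8 + E(6)) + 33) - 3652) = 1/(-65 - 3652) = 1/(-3717) = -1/3717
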